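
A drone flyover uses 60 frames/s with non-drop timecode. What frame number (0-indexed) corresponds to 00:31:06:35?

Total seconds to the label: (0 × 3600 + 31 × 60 + 6) = 1866.
Frame index = 1866 × 60 + 35 = 111995.

111995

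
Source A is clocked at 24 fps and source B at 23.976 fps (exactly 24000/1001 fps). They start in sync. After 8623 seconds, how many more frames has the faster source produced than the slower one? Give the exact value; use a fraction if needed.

206952/1001 frames

A emits 24 × 8623 = 206952 frames; B emits 24000/1001 × 8623 = 206952000/1001.
Difference = 206952/1001 frames (≈ 206.7453); B is behind A.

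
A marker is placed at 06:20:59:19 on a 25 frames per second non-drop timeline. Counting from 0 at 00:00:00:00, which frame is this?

571494

Total seconds to the label: (6 × 3600 + 20 × 60 + 59) = 22859.
Frame index = 22859 × 25 + 19 = 571494.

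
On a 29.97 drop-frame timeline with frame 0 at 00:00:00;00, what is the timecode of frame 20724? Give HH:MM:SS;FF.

Ten DF minutes hold 17982 frames, so frame 20724 lies in block 1 (frames 17982–35963) with 2742 frames into that block.
The block's first minute is 1800 frames and the rest 1798 each; 2742 frames reaches minute 1, so 1 × 18 + 1 × 2 = 20 labels have been skipped so far.
Adding those back, label number 20724 + 20 = 20744 at 30 labels/s is 691 s + 14 f = 0 h 11 min 31 s frame 14, i.e. 00:11:31;14.

00:11:31;14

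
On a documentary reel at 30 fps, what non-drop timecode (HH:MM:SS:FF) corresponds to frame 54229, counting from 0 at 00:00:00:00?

54229 ÷ 30 = 1807 full seconds, remainder 19 frames.
1807 s = 0 h 30 min 7 s.
Timecode: 00:30:07:19.

00:30:07:19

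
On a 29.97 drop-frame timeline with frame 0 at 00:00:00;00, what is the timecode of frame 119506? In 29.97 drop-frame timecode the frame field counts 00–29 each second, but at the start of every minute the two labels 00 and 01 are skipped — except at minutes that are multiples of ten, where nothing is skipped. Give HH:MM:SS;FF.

Ten DF minutes hold 17982 frames, so frame 119506 lies in block 6 (frames 107892–125873) with 11614 frames into that block.
The block's first minute is 1800 frames and the rest 1798 each; 11614 frames reaches minute 6, so 6 × 18 + 6 × 2 = 120 labels have been skipped so far.
Adding those back, label number 119506 + 120 = 119626 at 30 labels/s is 3987 s + 16 f = 1 h 6 min 27 s frame 16, i.e. 01:06:27;16.

01:06:27;16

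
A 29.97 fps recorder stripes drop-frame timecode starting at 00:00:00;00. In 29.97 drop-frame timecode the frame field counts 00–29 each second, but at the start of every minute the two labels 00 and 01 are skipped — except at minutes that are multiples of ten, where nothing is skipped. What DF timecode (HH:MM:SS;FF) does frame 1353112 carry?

Ten DF minutes hold 17982 frames, so frame 1353112 lies in block 75 (frames 1348650–1366631) with 4462 frames into that block.
The block's first minute is 1800 frames and the rest 1798 each; 4462 frames reaches minute 2, so 75 × 18 + 2 × 2 = 1354 labels have been skipped so far.
Adding those back, label number 1353112 + 1354 = 1354466 at 30 labels/s is 45148 s + 26 f = 12 h 32 min 28 s frame 26, i.e. 12:32:28;26.

12:32:28;26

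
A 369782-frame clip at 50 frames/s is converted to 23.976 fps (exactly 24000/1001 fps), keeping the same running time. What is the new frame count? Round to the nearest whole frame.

Frames at target rate = 369782 × (24000/1001) / (50) = 25356480/143 ≈ 177318.042.
Nearest whole frame: 177318.

177318 frames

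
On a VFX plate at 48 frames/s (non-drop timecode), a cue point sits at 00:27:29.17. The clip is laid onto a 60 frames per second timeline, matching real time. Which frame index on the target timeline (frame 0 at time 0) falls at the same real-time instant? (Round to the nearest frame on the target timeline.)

Source frame index: (0×3600 + 27×60 + 29) × 48 + 17 = 79169.
Real time: 79169 / (48) = 79169/48 s.
Target frame: (79169/48) × (60) = 395845/4 ≈ 98961.250 → 98961.

frame 98961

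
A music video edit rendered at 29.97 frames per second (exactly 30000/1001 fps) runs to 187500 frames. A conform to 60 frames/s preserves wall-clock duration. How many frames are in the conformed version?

Target frames = source frames × (target rate / source rate) = 187500 × (60)/(30000/1001) = 187500 × 1001/500 = 375375.

375375 frames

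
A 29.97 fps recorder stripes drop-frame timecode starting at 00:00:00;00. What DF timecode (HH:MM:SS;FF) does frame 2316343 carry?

21:28:08;23

Ten DF minutes hold 17982 frames, so frame 2316343 lies in block 128 (frames 2301696–2319677) with 14647 frames into that block.
The block's first minute is 1800 frames and the rest 1798 each; 14647 frames reaches minute 8, so 128 × 18 + 8 × 2 = 2320 labels have been skipped so far.
Adding those back, label number 2316343 + 2320 = 2318663 at 30 labels/s is 77288 s + 23 f = 21 h 28 min 8 s frame 23, i.e. 21:28:08;23.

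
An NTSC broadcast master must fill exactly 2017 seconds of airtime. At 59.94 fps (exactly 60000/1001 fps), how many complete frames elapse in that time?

120899 frames

Frames = 2017 × 60000/1001 = 121020000/1001 ≈ 120899.1009.
Complete frames: 120899.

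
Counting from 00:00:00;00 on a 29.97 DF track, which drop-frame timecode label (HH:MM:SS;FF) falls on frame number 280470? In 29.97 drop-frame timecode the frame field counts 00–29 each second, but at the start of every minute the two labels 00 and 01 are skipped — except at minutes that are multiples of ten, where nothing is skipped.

02:35:58;10

Each 10-minute DF block holds 10 × 60 × 30 − 9 × 2 = 17982 frames. 280470 ÷ 17982 → 15 full blocks, remainder 10740.
Within the partial block the first minute is 1800 frames and each further minute 1798, so 5 further minute boundaries passed. Total skipped labels = 18 × 15 + 2 × 5 = 280.
Non-drop label index = 280470 + 280 = 280750; at 30 labels/s that is 02:35:58:10, i.e. DF 02:35:58;10.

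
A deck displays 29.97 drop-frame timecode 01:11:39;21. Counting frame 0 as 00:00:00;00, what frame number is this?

Complete 10-minute blocks: 7, each 17982 frames → 125874.
Remaining 1 whole minute in the current block: 1800 + 0 × 1798 = 1800 frames.
Within the current minute: 39 × 30 + 21 − 2 = 1189 (labels ;00/;01 skipped at this minute). Total = 125874 + 1800 + 1189 = 128863.

128863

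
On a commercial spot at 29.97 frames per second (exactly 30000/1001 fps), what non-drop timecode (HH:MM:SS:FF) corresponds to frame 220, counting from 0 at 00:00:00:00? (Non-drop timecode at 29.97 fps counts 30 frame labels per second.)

220 ÷ 30 = 7 full seconds, remainder 10 frames.
7 s = 0 h 0 min 7 s.
Timecode: 00:00:07:10.

00:00:07:10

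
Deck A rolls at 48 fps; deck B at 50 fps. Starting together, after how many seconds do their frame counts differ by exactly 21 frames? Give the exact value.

The gap grows by |50 − 48| = 2 frames per second.
Time for a 21-frame gap: 21 ÷ (2) = 10.5 s.

10.5 seconds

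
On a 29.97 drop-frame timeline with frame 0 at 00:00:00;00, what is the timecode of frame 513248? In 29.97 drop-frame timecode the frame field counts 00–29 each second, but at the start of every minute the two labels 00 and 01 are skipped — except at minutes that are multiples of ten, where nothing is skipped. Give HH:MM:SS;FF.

04:45:25;12

Each 10-minute DF block holds 10 × 60 × 30 − 9 × 2 = 17982 frames. 513248 ÷ 17982 → 28 full blocks, remainder 9752.
Within the partial block the first minute is 1800 frames and each further minute 1798, so 5 further minute boundaries passed. Total skipped labels = 18 × 28 + 2 × 5 = 514.
Non-drop label index = 513248 + 514 = 513762; at 30 labels/s that is 04:45:25:12, i.e. DF 04:45:25;12.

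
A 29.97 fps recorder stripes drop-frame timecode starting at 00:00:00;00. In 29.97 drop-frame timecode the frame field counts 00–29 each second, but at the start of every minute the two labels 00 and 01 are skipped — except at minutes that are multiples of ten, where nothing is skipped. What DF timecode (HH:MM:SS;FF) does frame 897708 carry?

08:19:13;18

Ten DF minutes hold 17982 frames, so frame 897708 lies in block 49 (frames 881118–899099) with 16590 frames into that block.
The block's first minute is 1800 frames and the rest 1798 each; 16590 frames reaches minute 9, so 49 × 18 + 9 × 2 = 900 labels have been skipped so far.
Adding those back, label number 897708 + 900 = 898608 at 30 labels/s is 29953 s + 18 f = 8 h 19 min 13 s frame 18, i.e. 08:19:13;18.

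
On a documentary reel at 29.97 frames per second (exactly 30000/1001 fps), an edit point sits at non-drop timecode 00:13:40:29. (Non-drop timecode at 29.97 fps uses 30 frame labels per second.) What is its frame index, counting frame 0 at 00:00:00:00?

frame 24629

Total seconds to the label: (0 × 3600 + 13 × 60 + 40) = 820.
Frame index = 820 × 30 + 29 = 24629.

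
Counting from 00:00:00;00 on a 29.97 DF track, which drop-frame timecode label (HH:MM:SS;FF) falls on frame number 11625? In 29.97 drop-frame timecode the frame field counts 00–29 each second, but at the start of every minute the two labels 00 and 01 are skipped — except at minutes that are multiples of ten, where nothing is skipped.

Ten DF minutes hold 17982 frames, so frame 11625 lies in block 0 (frames 0–17981) with 11625 frames into that block.
The block's first minute is 1800 frames and the rest 1798 each; 11625 frames reaches minute 6, so 0 × 18 + 6 × 2 = 12 labels have been skipped so far.
Adding those back, label number 11625 + 12 = 11637 at 30 labels/s is 387 s + 27 f = 0 h 6 min 27 s frame 27, i.e. 00:06:27;27.

00:06:27;27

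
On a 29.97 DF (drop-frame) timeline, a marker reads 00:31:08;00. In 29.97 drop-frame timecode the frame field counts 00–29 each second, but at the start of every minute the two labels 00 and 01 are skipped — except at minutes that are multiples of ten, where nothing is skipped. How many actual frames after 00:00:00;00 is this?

As if non-drop at 30 labels/s: (0 × 3600 + 31 × 60 + 8) × 30 + 0 = 56040.
Minute boundaries passed: 31; those not divisible by 10: 31 − 3 = 28; dropped labels = 2 × 28 = 56.
Actual frame index = 56040 − 56 = 55984.

55984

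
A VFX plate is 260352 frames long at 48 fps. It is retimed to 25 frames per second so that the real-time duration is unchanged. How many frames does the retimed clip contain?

135600 frames

Target frames = source frames × (target rate / source rate) = 260352 × (25)/(48) = 260352 × 25/48 = 135600.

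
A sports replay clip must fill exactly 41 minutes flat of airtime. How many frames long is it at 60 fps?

41 min = 2460 s.
Frames = 2460 × 60 = 147600.

147600 frames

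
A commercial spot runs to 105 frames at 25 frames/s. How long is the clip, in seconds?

Running time = 105 / (25) = 4.2 s.

4.2 seconds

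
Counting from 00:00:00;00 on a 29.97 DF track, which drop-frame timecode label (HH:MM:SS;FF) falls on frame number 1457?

Ten DF minutes hold 17982 frames, so frame 1457 lies in block 0 (frames 0–17981) with 1457 frames into that block.
The block's first minute is 1800 frames and the rest 1798 each; 1457 frames reaches minute 0, so 0 × 18 + 0 × 2 = 0 labels have been skipped so far.
Adding those back, label number 1457 + 0 = 1457 at 30 labels/s is 48 s + 17 f = 0 h 0 min 48 s frame 17, i.e. 00:00:48;17.

00:00:48;17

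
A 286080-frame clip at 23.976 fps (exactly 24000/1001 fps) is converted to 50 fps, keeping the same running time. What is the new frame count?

Target frames = source frames × (target rate / source rate) = 286080 × (50)/(24000/1001) = 286080 × 1001/480 = 596596.

596596 frames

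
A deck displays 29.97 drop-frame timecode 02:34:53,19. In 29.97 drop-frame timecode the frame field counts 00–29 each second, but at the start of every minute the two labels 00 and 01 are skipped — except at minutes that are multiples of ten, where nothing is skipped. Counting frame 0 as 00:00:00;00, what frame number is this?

278531

As if non-drop at 30 labels/s: (2 × 3600 + 34 × 60 + 53) × 30 + 19 = 278809.
Minute boundaries passed: 154; those not divisible by 10: 154 − 15 = 139; dropped labels = 2 × 139 = 278.
Actual frame index = 278809 − 278 = 278531.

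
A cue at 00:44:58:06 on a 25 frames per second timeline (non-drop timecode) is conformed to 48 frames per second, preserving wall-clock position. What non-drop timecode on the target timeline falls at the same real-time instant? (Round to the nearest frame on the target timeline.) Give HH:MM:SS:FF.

00:44:58:12

Source frame index: (0×3600 + 44×60 + 58) × 25 + 6 = 67456.
Real time: 67456 / (25) = 67456/25 s.
Target frame: (67456/25) × (48) = 3237888/25 ≈ 129515.520 → 129516.
At 48 labels/s: frame 129516 → 00:44:58:12.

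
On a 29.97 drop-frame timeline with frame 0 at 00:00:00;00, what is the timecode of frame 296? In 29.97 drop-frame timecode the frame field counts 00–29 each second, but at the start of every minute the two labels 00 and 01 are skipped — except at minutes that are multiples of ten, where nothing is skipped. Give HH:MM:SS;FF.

Ten DF minutes hold 17982 frames, so frame 296 lies in block 0 (frames 0–17981) with 296 frames into that block.
The block's first minute is 1800 frames and the rest 1798 each; 296 frames reaches minute 0, so 0 × 18 + 0 × 2 = 0 labels have been skipped so far.
Adding those back, label number 296 + 0 = 296 at 30 labels/s is 9 s + 26 f = 0 h 0 min 9 s frame 26, i.e. 00:00:09;26.

00:00:09;26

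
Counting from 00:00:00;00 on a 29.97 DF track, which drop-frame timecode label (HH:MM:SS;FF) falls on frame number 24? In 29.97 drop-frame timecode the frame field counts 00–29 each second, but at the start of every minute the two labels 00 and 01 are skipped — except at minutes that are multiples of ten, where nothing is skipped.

00:00:00;24

Each 10-minute DF block holds 10 × 60 × 30 − 9 × 2 = 17982 frames. 24 ÷ 17982 → 0 full blocks, remainder 24.
Within the partial block the first minute is 1800 frames and each further minute 1798, so 0 further minute boundaries passed. Total skipped labels = 18 × 0 + 2 × 0 = 0.
Non-drop label index = 24 + 0 = 24; at 30 labels/s that is 00:00:00:24, i.e. DF 00:00:00;24.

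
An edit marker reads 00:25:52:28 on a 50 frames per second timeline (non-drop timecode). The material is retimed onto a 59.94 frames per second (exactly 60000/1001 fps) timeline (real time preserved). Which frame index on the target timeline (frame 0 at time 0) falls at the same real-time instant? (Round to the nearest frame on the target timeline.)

Source frame index: (0×3600 + 25×60 + 52) × 50 + 28 = 77628.
Real time: 77628 / (50) = 38814/25 s.
Target frame: (38814/25) × (60000/1001) = 93153600/1001 ≈ 93060.539 → 93061.

frame 93061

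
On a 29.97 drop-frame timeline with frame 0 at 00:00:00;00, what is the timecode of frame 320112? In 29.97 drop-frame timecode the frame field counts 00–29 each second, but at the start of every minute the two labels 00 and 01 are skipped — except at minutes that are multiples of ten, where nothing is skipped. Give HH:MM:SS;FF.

02:58:01;04

Each 10-minute DF block holds 10 × 60 × 30 − 9 × 2 = 17982 frames. 320112 ÷ 17982 → 17 full blocks, remainder 14418.
Within the partial block the first minute is 1800 frames and each further minute 1798, so 8 further minute boundaries passed. Total skipped labels = 18 × 17 + 2 × 8 = 322.
Non-drop label index = 320112 + 322 = 320434; at 30 labels/s that is 02:58:01:04, i.e. DF 02:58:01;04.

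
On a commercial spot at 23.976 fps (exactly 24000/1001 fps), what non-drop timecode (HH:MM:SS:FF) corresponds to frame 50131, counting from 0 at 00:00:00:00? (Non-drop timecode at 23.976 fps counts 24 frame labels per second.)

50131 ÷ 24 = 2088 full seconds, remainder 19 frames.
2088 s = 0 h 34 min 48 s.
Timecode: 00:34:48:19.

00:34:48:19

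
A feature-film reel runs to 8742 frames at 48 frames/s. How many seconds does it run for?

Running time = 8742 / (48) = 182.125 s.

182.125 seconds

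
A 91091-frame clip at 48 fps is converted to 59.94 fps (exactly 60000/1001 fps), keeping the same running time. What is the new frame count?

Target frames = source frames × (target rate / source rate) = 91091 × (60000/1001)/(48) = 91091 × 1250/1001 = 113750.

113750 frames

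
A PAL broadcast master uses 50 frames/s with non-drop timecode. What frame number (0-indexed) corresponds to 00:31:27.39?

frame 94389

Total seconds to the label: (0 × 3600 + 31 × 60 + 27) = 1887.
Frame index = 1887 × 50 + 39 = 94389.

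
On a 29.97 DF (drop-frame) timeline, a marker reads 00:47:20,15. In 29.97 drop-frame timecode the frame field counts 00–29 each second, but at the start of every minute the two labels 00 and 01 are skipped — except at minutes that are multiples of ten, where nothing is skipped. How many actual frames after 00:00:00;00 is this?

Complete 10-minute blocks: 4, each 17982 frames → 71928.
Remaining 7 whole minutes in the current block: 1800 + 6 × 1798 = 12588 frames.
Within the current minute: 20 × 30 + 15 − 2 = 613 (labels ;00/;01 skipped at this minute). Total = 71928 + 12588 + 613 = 85129.

85129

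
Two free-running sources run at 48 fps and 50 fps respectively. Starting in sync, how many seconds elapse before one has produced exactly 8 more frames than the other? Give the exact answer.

The gap grows by |50 − 48| = 2 frames per second.
Time for a 8-frame gap: 8 ÷ (2) = 4 s.

4 seconds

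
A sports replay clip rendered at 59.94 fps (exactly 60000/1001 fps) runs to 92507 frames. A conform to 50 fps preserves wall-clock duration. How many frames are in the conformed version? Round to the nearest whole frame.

77166 frames

Frames at target rate = 92507 × (50) / (60000/1001) = 92599507/1200 ≈ 77166.256.
Nearest whole frame: 77166.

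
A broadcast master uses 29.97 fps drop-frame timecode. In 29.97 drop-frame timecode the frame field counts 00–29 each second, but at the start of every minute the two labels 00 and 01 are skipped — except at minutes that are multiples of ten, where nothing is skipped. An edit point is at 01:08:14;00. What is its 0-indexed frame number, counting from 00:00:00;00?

As if non-drop at 30 labels/s: (1 × 3600 + 8 × 60 + 14) × 30 + 0 = 122820.
Minute boundaries passed: 68; those not divisible by 10: 68 − 6 = 62; dropped labels = 2 × 62 = 124.
Actual frame index = 122820 − 124 = 122696.

122696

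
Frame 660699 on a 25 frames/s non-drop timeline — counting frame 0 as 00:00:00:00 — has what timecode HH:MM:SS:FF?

660699 ÷ 25 = 26427 full seconds, remainder 24 frames.
26427 s = 7 h 20 min 27 s.
Timecode: 07:20:27:24.

07:20:27:24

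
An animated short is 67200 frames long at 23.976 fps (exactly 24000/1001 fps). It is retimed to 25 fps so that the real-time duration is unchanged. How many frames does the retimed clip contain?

Target frames = source frames × (target rate / source rate) = 67200 × (25)/(24000/1001) = 67200 × 1001/960 = 70070.

70070 frames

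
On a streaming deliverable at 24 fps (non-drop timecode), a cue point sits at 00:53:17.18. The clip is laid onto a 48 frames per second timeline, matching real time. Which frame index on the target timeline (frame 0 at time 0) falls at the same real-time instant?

Source frame index: (0×3600 + 53×60 + 17) × 24 + 18 = 76746.
Real time: 76746 / (24) = 12791/4 s.
Target frame: (12791/4) × (48) = 153492.

frame 153492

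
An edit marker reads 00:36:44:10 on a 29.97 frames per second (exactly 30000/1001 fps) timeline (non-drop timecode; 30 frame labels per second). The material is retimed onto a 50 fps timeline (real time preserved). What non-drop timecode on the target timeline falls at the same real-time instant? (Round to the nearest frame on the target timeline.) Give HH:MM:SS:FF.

00:36:46:27

Source frame index: (0×3600 + 36×60 + 44) × 30 + 10 = 66130.
Real time: 66130 / (30000/1001) = 6619613/3000 s.
Target frame: (6619613/3000) × (50) = 6619613/60 ≈ 110326.883 → 110327.
At 50 labels/s: frame 110327 → 00:36:46:27.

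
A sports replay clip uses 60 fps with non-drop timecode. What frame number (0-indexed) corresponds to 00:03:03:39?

Total seconds to the label: (0 × 3600 + 3 × 60 + 3) = 183.
Frame index = 183 × 60 + 39 = 11019.

11019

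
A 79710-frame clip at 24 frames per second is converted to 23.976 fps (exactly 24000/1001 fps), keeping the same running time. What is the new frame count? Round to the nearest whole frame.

79630 frames

Frames at target rate = 79710 × (24000/1001) / (24) = 79710000/1001 ≈ 79630.370.
Nearest whole frame: 79630.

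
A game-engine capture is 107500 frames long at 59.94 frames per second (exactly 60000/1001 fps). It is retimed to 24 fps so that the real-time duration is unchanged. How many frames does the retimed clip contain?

Target frames = source frames × (target rate / source rate) = 107500 × (24)/(60000/1001) = 107500 × 1001/2500 = 43043.

43043 frames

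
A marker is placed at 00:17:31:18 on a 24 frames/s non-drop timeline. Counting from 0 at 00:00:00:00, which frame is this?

Total seconds to the label: (0 × 3600 + 17 × 60 + 31) = 1051.
Frame index = 1051 × 24 + 18 = 25242.

25242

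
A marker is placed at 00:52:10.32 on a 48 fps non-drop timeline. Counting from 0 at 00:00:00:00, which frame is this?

frame 150272

Total seconds to the label: (0 × 3600 + 52 × 60 + 10) = 3130.
Frame index = 3130 × 48 + 32 = 150272.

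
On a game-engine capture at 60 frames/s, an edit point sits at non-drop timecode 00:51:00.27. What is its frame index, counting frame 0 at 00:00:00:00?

frame 183627

Total seconds to the label: (0 × 3600 + 51 × 60 + 0) = 3060.
Frame index = 3060 × 60 + 27 = 183627.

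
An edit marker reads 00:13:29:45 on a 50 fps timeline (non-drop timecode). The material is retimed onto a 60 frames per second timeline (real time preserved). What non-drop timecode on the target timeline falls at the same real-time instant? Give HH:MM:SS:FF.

Source frame index: (0×3600 + 13×60 + 29) × 50 + 45 = 40495.
Real time: 40495 / (50) = 8099/10 s.
Target frame: (8099/10) × (60) = 48594.
At 60 labels/s: frame 48594 → 00:13:29:54.

00:13:29:54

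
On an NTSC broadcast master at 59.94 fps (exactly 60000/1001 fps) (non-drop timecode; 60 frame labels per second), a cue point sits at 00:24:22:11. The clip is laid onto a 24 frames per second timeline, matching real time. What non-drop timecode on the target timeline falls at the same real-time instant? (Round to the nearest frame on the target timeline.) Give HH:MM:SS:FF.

00:24:23:15

Source frame index: (0×3600 + 24×60 + 22) × 60 + 11 = 87731.
Real time: 87731 / (60000/1001) = 87818731/60000 s.
Target frame: (87818731/60000) × (24) = 87818731/2500 ≈ 35127.492 → 35127.
At 24 labels/s: frame 35127 → 00:24:23:15.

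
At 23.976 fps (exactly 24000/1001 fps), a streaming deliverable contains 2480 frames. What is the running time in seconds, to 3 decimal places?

Running time = 2480 × 1001/24000 = 31031/300 s ≈ 103.437 s.

103.437 seconds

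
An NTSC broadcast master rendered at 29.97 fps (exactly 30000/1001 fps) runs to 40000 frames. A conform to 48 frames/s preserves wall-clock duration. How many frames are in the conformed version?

64064 frames

Target frames = source frames × (target rate / source rate) = 40000 × (48)/(30000/1001) = 40000 × 1001/625 = 64064.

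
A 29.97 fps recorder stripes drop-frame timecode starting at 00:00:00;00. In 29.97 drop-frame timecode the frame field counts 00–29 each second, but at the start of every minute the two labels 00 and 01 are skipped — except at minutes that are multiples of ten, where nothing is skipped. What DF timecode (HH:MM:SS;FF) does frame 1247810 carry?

11:33:55;08

Each 10-minute DF block holds 10 × 60 × 30 − 9 × 2 = 17982 frames. 1247810 ÷ 17982 → 69 full blocks, remainder 7052.
Within the partial block the first minute is 1800 frames and each further minute 1798, so 3 further minute boundaries passed. Total skipped labels = 18 × 69 + 2 × 3 = 1248.
Non-drop label index = 1247810 + 1248 = 1249058; at 30 labels/s that is 11:33:55:08, i.e. DF 11:33:55;08.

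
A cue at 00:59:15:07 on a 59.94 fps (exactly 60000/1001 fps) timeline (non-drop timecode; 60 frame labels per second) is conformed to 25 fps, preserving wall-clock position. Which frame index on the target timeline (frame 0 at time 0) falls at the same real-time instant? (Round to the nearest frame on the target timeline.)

Source frame index: (0×3600 + 59×60 + 15) × 60 + 7 = 213307.
Real time: 213307 / (60000/1001) = 213520307/60000 s.
Target frame: (213520307/60000) × (25) = 213520307/2400 ≈ 88966.795 → 88967.

frame 88967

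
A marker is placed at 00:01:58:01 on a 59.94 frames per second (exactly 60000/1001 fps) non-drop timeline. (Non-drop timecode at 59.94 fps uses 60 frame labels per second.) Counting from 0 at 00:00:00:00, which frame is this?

Total seconds to the label: (0 × 3600 + 1 × 60 + 58) = 118.
Frame index = 118 × 60 + 1 = 7081.

7081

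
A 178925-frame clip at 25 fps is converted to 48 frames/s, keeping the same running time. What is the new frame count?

343536 frames

Target frames = source frames × (target rate / source rate) = 178925 × (48)/(25) = 178925 × 48/25 = 343536.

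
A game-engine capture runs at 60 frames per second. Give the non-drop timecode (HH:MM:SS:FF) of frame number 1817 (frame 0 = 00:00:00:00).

00:00:30:17

1817 ÷ 60 = 30 full seconds, remainder 17 frames.
30 s = 0 h 0 min 30 s.
Timecode: 00:00:30:17.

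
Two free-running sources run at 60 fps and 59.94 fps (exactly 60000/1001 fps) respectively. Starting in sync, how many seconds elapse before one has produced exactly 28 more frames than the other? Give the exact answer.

7007/15 seconds

The gap grows by |60000/1001 − 60| = 60/1001 frames per second.
Time for a 28-frame gap: 28 ÷ (60/1001) = 7007/15 s.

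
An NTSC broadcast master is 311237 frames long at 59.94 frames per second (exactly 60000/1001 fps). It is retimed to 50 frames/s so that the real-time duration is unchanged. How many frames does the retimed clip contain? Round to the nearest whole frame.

259624 frames

Frames at target rate = 311237 × (50) / (60000/1001) = 311548237/1200 ≈ 259623.531.
Nearest whole frame: 259624.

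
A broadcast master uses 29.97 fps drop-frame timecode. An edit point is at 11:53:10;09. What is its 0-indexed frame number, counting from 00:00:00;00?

As if non-drop at 30 labels/s: (11 × 3600 + 53 × 60 + 10) × 30 + 9 = 1283709.
Minute boundaries passed: 713; those not divisible by 10: 713 − 71 = 642; dropped labels = 2 × 642 = 1284.
Actual frame index = 1283709 − 1284 = 1282425.

1282425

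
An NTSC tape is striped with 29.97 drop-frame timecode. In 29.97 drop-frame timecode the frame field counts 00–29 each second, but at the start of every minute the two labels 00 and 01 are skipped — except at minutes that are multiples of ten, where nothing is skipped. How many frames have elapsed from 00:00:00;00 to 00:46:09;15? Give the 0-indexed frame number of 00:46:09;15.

83001

Complete 10-minute blocks: 4, each 17982 frames → 71928.
Remaining 6 whole minutes in the current block: 1800 + 5 × 1798 = 10790 frames.
Within the current minute: 9 × 30 + 15 − 2 = 283 (labels ;00/;01 skipped at this minute). Total = 71928 + 10790 + 283 = 83001.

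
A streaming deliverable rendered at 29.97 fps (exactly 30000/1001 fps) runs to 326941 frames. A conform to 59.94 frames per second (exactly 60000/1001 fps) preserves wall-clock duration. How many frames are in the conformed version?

653882 frames

Target frames = source frames × (target rate / source rate) = 326941 × (60000/1001)/(30000/1001) = 326941 × 2 = 653882.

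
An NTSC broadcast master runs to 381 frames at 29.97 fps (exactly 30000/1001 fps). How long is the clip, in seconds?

12.7127 seconds

Running time = 381 / (30000/1001) = 12.7127 s.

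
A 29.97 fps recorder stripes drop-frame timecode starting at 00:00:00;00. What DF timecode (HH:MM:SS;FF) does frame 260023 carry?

Ten DF minutes hold 17982 frames, so frame 260023 lies in block 14 (frames 251748–269729) with 8275 frames into that block.
The block's first minute is 1800 frames and the rest 1798 each; 8275 frames reaches minute 4, so 14 × 18 + 4 × 2 = 260 labels have been skipped so far.
Adding those back, label number 260023 + 260 = 260283 at 30 labels/s is 8676 s + 3 f = 2 h 24 min 36 s frame 3, i.e. 02:24:36;03.

02:24:36;03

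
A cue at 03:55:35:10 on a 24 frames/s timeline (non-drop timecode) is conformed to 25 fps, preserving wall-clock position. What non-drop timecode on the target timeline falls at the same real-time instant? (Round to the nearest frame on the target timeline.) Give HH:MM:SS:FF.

03:55:35:10

Source frame index: (3×3600 + 55×60 + 35) × 24 + 10 = 339250.
Real time: 339250 / (24) = 169625/12 s.
Target frame: (169625/12) × (25) = 4240625/12 ≈ 353385.417 → 353385.
At 25 labels/s: frame 353385 → 03:55:35:10.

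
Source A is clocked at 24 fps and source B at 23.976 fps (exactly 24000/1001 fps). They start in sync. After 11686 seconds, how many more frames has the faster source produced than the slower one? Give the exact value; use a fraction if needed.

280464/1001 frames

A emits 24 × 11686 = 280464 frames; B emits 24000/1001 × 11686 = 280464000/1001.
Difference = 280464/1001 frames (≈ 280.1838); B is behind A.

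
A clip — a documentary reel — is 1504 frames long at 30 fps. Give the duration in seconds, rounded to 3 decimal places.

Running time = 1504 × 1/30 = 752/15 s ≈ 50.133 s.

50.133 seconds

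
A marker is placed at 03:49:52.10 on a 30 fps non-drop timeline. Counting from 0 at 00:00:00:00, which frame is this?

frame 413770

Total seconds to the label: (3 × 3600 + 49 × 60 + 52) = 13792.
Frame index = 13792 × 30 + 10 = 413770.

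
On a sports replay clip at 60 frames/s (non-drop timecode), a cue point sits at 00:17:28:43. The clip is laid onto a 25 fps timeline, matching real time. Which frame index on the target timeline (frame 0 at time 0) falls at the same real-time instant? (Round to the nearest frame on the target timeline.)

frame 26218

Source frame index: (0×3600 + 17×60 + 28) × 60 + 43 = 62923.
Real time: 62923 / (60) = 62923/60 s.
Target frame: (62923/60) × (25) = 314615/12 ≈ 26217.917 → 26218.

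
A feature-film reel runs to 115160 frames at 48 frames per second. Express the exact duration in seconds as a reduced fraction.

14395/6 seconds

Running time = 115160 ÷ (48) = 115160 × 1/48 = 14395/6 s.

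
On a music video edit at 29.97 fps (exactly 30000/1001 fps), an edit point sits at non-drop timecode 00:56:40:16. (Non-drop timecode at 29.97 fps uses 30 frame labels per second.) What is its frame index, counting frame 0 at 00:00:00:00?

102016

Total seconds to the label: (0 × 3600 + 56 × 60 + 40) = 3400.
Frame index = 3400 × 30 + 16 = 102016.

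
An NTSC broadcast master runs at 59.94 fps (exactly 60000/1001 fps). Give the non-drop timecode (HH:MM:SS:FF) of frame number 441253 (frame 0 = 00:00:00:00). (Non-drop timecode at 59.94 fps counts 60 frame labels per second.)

02:02:34:13

441253 ÷ 60 = 7354 full seconds, remainder 13 frames.
7354 s = 2 h 2 min 34 s.
Timecode: 02:02:34:13.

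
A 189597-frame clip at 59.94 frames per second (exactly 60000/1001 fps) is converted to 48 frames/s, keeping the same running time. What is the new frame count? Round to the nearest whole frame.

151829 frames

Frames at target rate = 189597 × (48) / (60000/1001) = 189786597/1250 ≈ 151829.278.
Nearest whole frame: 151829.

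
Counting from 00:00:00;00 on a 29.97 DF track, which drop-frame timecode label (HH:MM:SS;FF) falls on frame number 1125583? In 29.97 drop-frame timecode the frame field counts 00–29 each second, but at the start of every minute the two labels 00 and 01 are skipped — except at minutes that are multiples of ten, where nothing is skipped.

Each 10-minute DF block holds 10 × 60 × 30 − 9 × 2 = 17982 frames. 1125583 ÷ 17982 → 62 full blocks, remainder 10699.
Within the partial block the first minute is 1800 frames and each further minute 1798, so 5 further minute boundaries passed. Total skipped labels = 18 × 62 + 2 × 5 = 1126.
Non-drop label index = 1125583 + 1126 = 1126709; at 30 labels/s that is 10:25:56:29, i.e. DF 10:25:56;29.

10:25:56;29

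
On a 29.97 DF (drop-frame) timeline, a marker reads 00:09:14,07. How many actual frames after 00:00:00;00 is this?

16609

Complete 10-minute blocks: 0, each 17982 frames → 0.
Remaining 9 whole minutes in the current block: 1800 + 8 × 1798 = 16184 frames.
Within the current minute: 14 × 30 + 7 − 2 = 425 (labels ;00/;01 skipped at this minute). Total = 0 + 16184 + 425 = 16609.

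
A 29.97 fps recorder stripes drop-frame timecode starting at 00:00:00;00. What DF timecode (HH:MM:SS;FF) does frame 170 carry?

Each 10-minute DF block holds 10 × 60 × 30 − 9 × 2 = 17982 frames. 170 ÷ 17982 → 0 full blocks, remainder 170.
Within the partial block the first minute is 1800 frames and each further minute 1798, so 0 further minute boundaries passed. Total skipped labels = 18 × 0 + 2 × 0 = 0.
Non-drop label index = 170 + 0 = 170; at 30 labels/s that is 00:00:05:20, i.e. DF 00:00:05;20.

00:00:05;20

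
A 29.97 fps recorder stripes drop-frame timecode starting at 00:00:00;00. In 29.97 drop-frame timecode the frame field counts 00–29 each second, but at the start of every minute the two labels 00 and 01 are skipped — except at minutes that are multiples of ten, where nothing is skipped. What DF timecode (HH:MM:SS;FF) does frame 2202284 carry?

Ten DF minutes hold 17982 frames, so frame 2202284 lies in block 122 (frames 2193804–2211785) with 8480 frames into that block.
The block's first minute is 1800 frames and the rest 1798 each; 8480 frames reaches minute 4, so 122 × 18 + 4 × 2 = 2204 labels have been skipped so far.
Adding those back, label number 2202284 + 2204 = 2204488 at 30 labels/s is 73482 s + 28 f = 20 h 24 min 42 s frame 28, i.e. 20:24:42;28.

20:24:42;28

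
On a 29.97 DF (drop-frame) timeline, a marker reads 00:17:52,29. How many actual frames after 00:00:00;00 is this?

32157

Complete 10-minute blocks: 1, each 17982 frames → 17982.
Remaining 7 whole minutes in the current block: 1800 + 6 × 1798 = 12588 frames.
Within the current minute: 52 × 30 + 29 − 2 = 1587 (labels ;00/;01 skipped at this minute). Total = 17982 + 12588 + 1587 = 32157.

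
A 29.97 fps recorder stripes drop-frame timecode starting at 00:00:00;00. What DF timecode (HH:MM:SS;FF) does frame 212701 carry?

Each 10-minute DF block holds 10 × 60 × 30 − 9 × 2 = 17982 frames. 212701 ÷ 17982 → 11 full blocks, remainder 14899.
Within the partial block the first minute is 1800 frames and each further minute 1798, so 8 further minute boundaries passed. Total skipped labels = 18 × 11 + 2 × 8 = 214.
Non-drop label index = 212701 + 214 = 212915; at 30 labels/s that is 01:58:17:05, i.e. DF 01:58:17;05.

01:58:17;05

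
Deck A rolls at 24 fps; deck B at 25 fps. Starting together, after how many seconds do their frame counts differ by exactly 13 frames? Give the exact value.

13 seconds

The gap grows by |25 − 24| = 1 frame per second.
Time for a 13-frame gap: 13 ÷ (1) = 13 s.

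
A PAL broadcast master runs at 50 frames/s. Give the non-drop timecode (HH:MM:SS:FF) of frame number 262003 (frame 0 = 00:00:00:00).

262003 ÷ 50 = 5240 full seconds, remainder 3 frames.
5240 s = 1 h 27 min 20 s.
Timecode: 01:27:20:03.

01:27:20:03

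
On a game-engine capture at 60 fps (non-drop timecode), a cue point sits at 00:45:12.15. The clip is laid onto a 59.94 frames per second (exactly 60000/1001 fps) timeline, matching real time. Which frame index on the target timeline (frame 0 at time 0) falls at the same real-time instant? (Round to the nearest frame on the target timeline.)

frame 162572

Source frame index: (0×3600 + 45×60 + 12) × 60 + 15 = 162735.
Real time: 162735 / (60) = 10849/4 s.
Target frame: (10849/4) × (60000/1001) = 162735000/1001 ≈ 162572.428 → 162572.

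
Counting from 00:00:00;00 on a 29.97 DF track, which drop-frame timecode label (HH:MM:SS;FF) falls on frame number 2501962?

23:11:22;06

Each 10-minute DF block holds 10 × 60 × 30 − 9 × 2 = 17982 frames. 2501962 ÷ 17982 → 139 full blocks, remainder 2464.
Within the partial block the first minute is 1800 frames and each further minute 1798, so 1 further minute boundary passed. Total skipped labels = 18 × 139 + 2 × 1 = 2504.
Non-drop label index = 2501962 + 2504 = 2504466; at 30 labels/s that is 23:11:22:06, i.e. DF 23:11:22;06.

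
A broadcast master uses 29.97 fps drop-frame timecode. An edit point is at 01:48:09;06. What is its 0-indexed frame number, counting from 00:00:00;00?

Complete 10-minute blocks: 10, each 17982 frames → 179820.
Remaining 8 whole minutes in the current block: 1800 + 7 × 1798 = 14386 frames.
Within the current minute: 9 × 30 + 6 − 2 = 274 (labels ;00/;01 skipped at this minute). Total = 179820 + 14386 + 274 = 194480.

194480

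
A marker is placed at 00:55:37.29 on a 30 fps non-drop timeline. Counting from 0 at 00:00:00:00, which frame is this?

Total seconds to the label: (0 × 3600 + 55 × 60 + 37) = 3337.
Frame index = 3337 × 30 + 29 = 100139.

100139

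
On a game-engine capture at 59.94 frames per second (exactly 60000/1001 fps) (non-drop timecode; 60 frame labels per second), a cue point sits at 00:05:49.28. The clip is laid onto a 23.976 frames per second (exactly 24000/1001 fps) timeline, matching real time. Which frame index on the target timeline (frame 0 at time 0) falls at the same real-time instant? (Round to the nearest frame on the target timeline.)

Source frame index: (0×3600 + 5×60 + 49) × 60 + 28 = 20968.
Real time: 20968 / (60000/1001) = 2623621/7500 s.
Target frame: (2623621/7500) × (24000/1001) = 41936/5 ≈ 8387.200 → 8387.

frame 8387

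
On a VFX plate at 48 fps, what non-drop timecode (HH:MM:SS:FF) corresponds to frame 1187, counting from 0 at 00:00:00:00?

00:00:24:35

1187 ÷ 48 = 24 full seconds, remainder 35 frames.
24 s = 0 h 0 min 24 s.
Timecode: 00:00:24:35.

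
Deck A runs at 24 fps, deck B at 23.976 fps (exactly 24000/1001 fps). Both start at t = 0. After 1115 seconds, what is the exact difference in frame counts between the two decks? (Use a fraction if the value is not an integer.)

A emits 24 × 1115 = 26760 frames; B emits 24000/1001 × 1115 = 26760000/1001.
Difference = 26760/1001 frames (≈ 26.7333); B is behind A.

26760/1001 frames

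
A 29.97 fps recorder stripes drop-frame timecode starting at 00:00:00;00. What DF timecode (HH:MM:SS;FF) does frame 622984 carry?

05:46:26;28

Each 10-minute DF block holds 10 × 60 × 30 − 9 × 2 = 17982 frames. 622984 ÷ 17982 → 34 full blocks, remainder 11596.
Within the partial block the first minute is 1800 frames and each further minute 1798, so 6 further minute boundaries passed. Total skipped labels = 18 × 34 + 2 × 6 = 624.
Non-drop label index = 622984 + 624 = 623608; at 30 labels/s that is 05:46:26:28, i.e. DF 05:46:26;28.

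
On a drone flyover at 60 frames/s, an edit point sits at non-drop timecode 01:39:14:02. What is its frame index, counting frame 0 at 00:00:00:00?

Total seconds to the label: (1 × 3600 + 39 × 60 + 14) = 5954.
Frame index = 5954 × 60 + 2 = 357242.

357242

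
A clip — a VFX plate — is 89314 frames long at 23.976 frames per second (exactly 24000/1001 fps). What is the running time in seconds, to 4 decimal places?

Running time = 89314 × 1001/24000 = 44701657/12000 s ≈ 3725.1381 s.

3725.1381 seconds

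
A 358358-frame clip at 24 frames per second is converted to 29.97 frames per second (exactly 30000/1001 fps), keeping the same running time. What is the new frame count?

447500 frames

Target frames = source frames × (target rate / source rate) = 358358 × (30000/1001)/(24) = 358358 × 1250/1001 = 447500.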